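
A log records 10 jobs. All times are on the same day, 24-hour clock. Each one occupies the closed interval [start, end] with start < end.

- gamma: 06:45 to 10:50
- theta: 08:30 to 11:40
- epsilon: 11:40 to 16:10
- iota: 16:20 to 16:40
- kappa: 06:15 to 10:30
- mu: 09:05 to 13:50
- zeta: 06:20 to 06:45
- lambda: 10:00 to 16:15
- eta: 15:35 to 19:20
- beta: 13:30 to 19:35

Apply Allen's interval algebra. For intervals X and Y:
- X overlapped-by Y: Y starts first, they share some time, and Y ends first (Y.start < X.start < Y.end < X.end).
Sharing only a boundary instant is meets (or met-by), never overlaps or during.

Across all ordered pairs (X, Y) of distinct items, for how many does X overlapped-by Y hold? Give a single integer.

Checking all 90 ordered pairs for relation 'overlapped-by'; matching pairs in alphabetical order:
(beta, epsilon): beta overlapped-by epsilon ✓
(beta, lambda): beta overlapped-by lambda ✓
(beta, mu): beta overlapped-by mu ✓
(epsilon, mu): epsilon overlapped-by mu ✓
(eta, epsilon): eta overlapped-by epsilon ✓
(eta, lambda): eta overlapped-by lambda ✓
(gamma, kappa): gamma overlapped-by kappa ✓
(lambda, gamma): lambda overlapped-by gamma ✓
(lambda, kappa): lambda overlapped-by kappa ✓
(lambda, mu): lambda overlapped-by mu ✓
(lambda, theta): lambda overlapped-by theta ✓
(mu, gamma): mu overlapped-by gamma ✓
(mu, kappa): mu overlapped-by kappa ✓
(mu, theta): mu overlapped-by theta ✓
(theta, gamma): theta overlapped-by gamma ✓
(theta, kappa): theta overlapped-by kappa ✓
Count: 16.

16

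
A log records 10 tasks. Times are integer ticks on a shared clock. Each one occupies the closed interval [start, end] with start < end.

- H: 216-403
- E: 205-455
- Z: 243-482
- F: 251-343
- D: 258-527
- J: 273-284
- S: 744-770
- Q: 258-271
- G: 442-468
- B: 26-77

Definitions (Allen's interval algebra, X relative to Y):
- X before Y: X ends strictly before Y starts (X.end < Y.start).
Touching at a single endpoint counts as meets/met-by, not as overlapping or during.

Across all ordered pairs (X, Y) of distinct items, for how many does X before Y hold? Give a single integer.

Checking all 90 ordered pairs for relation 'before'; matching pairs in alphabetical order:
(B, D): B before D ✓
(B, E): B before E ✓
(B, F): B before F ✓
(B, G): B before G ✓
(B, H): B before H ✓
(B, J): B before J ✓
(B, Q): B before Q ✓
(B, S): B before S ✓
(B, Z): B before Z ✓
(D, S): D before S ✓
(E, S): E before S ✓
(F, G): F before G ✓
(F, S): F before S ✓
(G, S): G before S ✓
(H, G): H before G ✓
(H, S): H before S ✓
(J, G): J before G ✓
(J, S): J before S ✓
(Q, G): Q before G ✓
(Q, J): Q before J ✓
(Q, S): Q before S ✓
(Z, S): Z before S ✓
Count: 22.

22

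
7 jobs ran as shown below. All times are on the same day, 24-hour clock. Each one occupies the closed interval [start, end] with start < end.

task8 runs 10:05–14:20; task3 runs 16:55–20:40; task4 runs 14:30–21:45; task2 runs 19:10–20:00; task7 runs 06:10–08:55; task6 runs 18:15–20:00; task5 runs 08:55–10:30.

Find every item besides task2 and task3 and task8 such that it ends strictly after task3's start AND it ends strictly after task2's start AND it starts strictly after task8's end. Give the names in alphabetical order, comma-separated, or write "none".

Conditions: its end is strictly after task3's start (X.end > 16:55) AND its end is strictly after task2's start (X.end > 19:10) AND its start is strictly after task8's end (X.start > 14:20).
task4: end 21:45 > 16:55? ✓; end 21:45 > 19:10? ✓; start 14:30 > 14:20? ✓ → yes.
task5: end 10:30 > 16:55? ✗; end 10:30 > 19:10? ✗; start 08:55 > 14:20? ✗ → no.
task6: end 20:00 > 16:55? ✓; end 20:00 > 19:10? ✓; start 18:15 > 14:20? ✓ → yes.
task7: end 08:55 > 16:55? ✗; end 08:55 > 19:10? ✗; start 06:10 > 14:20? ✗ → no.
Result: task4, task6.

task4, task6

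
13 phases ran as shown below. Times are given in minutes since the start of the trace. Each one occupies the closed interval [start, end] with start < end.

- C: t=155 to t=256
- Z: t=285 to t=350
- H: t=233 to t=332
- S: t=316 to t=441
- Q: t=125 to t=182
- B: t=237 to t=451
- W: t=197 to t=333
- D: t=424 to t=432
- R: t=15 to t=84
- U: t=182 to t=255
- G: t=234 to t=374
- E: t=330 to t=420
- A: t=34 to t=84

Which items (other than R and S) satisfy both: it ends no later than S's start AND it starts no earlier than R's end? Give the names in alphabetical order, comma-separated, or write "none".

C, Q, U

Conditions: its end is no later than S's start (X.end <= t=316) AND its start is no earlier than R's end (X.start >= t=84).
A: end t=84 <= t=316? ✓; start t=34 >= t=84? ✗ → no.
B: end t=451 <= t=316? ✗; start t=237 >= t=84? ✓ → no.
C: end t=256 <= t=316? ✓; start t=155 >= t=84? ✓ → yes.
D: end t=432 <= t=316? ✗; start t=424 >= t=84? ✓ → no.
E: end t=420 <= t=316? ✗; start t=330 >= t=84? ✓ → no.
G: end t=374 <= t=316? ✗; start t=234 >= t=84? ✓ → no.
H: end t=332 <= t=316? ✗; start t=233 >= t=84? ✓ → no.
Q: end t=182 <= t=316? ✓; start t=125 >= t=84? ✓ → yes.
U: end t=255 <= t=316? ✓; start t=182 >= t=84? ✓ → yes.
W: end t=333 <= t=316? ✗; start t=197 >= t=84? ✓ → no.
Z: end t=350 <= t=316? ✗; start t=285 >= t=84? ✓ → no.
Result: C, Q, U.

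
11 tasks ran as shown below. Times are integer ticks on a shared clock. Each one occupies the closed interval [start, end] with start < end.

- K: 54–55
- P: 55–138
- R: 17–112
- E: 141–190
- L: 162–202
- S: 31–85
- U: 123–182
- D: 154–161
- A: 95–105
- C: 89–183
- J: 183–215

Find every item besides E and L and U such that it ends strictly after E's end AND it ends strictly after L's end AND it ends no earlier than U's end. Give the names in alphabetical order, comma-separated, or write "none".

Conditions: its end is strictly after E's end (X.end > 190) AND its end is strictly after L's end (X.end > 202) AND its end is no earlier than U's end (X.end >= 182).
A: end 105 > 190? ✗; end 105 > 202? ✗; end 105 >= 182? ✗ → no.
C: end 183 > 190? ✗; end 183 > 202? ✗; end 183 >= 182? ✓ → no.
D: end 161 > 190? ✗; end 161 > 202? ✗; end 161 >= 182? ✗ → no.
J: end 215 > 190? ✓; end 215 > 202? ✓; end 215 >= 182? ✓ → yes.
K: end 55 > 190? ✗; end 55 > 202? ✗; end 55 >= 182? ✗ → no.
P: end 138 > 190? ✗; end 138 > 202? ✗; end 138 >= 182? ✗ → no.
R: end 112 > 190? ✗; end 112 > 202? ✗; end 112 >= 182? ✗ → no.
S: end 85 > 190? ✗; end 85 > 202? ✗; end 85 >= 182? ✗ → no.
Result: J.

J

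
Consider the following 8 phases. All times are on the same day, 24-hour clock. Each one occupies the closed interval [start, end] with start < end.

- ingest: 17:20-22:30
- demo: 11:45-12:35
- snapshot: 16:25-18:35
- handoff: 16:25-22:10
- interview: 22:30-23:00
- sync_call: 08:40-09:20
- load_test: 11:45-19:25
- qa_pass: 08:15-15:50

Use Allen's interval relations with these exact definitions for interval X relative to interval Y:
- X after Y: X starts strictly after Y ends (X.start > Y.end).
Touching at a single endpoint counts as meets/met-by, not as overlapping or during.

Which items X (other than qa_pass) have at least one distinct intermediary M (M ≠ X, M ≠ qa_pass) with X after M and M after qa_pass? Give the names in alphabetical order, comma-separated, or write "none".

Target qa_pass = [08:15, 15:50].
Intermediaries M with M after qa_pass: handoff, ingest, interview, snapshot.
Via handoff — items with X after handoff: interview.
Via ingest — items with X after ingest: none.
Via interview — items with X after interview: none.
Via snapshot — items with X after snapshot: interview.
Union: interview.

interview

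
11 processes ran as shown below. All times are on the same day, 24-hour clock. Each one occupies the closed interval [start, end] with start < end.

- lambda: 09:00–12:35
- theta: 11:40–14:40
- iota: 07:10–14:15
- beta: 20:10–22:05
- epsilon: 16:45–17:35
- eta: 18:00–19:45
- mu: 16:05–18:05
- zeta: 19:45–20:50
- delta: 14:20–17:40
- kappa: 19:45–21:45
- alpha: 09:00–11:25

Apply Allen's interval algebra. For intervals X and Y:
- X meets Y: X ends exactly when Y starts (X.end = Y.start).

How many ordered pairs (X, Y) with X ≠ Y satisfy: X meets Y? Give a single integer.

Checking all 110 ordered pairs for relation 'meets'; matching pairs in alphabetical order:
(eta, kappa): eta meets kappa ✓
(eta, zeta): eta meets zeta ✓
Count: 2.

2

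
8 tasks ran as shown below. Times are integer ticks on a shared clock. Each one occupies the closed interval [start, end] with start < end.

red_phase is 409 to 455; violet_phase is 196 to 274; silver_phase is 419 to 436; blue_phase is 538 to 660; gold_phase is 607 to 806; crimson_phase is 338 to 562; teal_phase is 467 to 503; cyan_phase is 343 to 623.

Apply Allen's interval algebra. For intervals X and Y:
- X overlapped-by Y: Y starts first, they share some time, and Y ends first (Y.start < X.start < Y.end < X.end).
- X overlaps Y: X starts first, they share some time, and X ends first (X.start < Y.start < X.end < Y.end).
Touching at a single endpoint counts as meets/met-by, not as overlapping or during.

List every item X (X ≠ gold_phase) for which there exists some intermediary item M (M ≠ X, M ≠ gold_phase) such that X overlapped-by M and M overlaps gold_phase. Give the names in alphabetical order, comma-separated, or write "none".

blue_phase

Target gold_phase = [607, 806].
Intermediaries M with M overlaps gold_phase: blue_phase, cyan_phase.
Via blue_phase — items with X overlapped-by blue_phase: none.
Via cyan_phase — items with X overlapped-by cyan_phase: blue_phase.
Union: blue_phase.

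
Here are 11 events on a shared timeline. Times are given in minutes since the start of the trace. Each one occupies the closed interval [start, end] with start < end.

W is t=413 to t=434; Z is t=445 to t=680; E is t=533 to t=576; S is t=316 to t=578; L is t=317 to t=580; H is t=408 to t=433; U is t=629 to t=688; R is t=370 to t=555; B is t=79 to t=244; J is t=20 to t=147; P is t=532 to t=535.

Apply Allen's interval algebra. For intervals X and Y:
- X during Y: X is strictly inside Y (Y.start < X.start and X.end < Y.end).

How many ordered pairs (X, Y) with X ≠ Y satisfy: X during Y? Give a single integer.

Checking all 110 ordered pairs for relation 'during'; matching pairs in alphabetical order:
(E, L): E during L ✓
(E, S): E during S ✓
(E, Z): E during Z ✓
(H, L): H during L ✓
(H, R): H during R ✓
(H, S): H during S ✓
(P, L): P during L ✓
(P, R): P during R ✓
(P, S): P during S ✓
(P, Z): P during Z ✓
(R, L): R during L ✓
(R, S): R during S ✓
(W, L): W during L ✓
(W, R): W during R ✓
(W, S): W during S ✓
Count: 15.

15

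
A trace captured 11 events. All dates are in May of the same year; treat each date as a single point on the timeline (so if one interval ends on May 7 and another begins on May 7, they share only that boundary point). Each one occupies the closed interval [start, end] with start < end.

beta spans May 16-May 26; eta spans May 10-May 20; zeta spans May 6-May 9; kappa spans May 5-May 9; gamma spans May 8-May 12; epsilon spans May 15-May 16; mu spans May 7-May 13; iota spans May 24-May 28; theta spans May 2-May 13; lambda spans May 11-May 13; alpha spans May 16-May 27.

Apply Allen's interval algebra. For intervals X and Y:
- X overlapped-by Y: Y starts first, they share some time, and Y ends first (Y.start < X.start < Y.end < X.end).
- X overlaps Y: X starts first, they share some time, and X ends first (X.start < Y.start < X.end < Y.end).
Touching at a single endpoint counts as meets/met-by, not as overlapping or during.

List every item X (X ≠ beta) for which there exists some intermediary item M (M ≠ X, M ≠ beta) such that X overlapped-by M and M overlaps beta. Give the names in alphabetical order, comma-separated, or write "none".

Target beta = [May 16, May 26].
Intermediaries M with M overlaps beta: eta.
Via eta — items with X overlapped-by eta: alpha.
Union: alpha.

alpha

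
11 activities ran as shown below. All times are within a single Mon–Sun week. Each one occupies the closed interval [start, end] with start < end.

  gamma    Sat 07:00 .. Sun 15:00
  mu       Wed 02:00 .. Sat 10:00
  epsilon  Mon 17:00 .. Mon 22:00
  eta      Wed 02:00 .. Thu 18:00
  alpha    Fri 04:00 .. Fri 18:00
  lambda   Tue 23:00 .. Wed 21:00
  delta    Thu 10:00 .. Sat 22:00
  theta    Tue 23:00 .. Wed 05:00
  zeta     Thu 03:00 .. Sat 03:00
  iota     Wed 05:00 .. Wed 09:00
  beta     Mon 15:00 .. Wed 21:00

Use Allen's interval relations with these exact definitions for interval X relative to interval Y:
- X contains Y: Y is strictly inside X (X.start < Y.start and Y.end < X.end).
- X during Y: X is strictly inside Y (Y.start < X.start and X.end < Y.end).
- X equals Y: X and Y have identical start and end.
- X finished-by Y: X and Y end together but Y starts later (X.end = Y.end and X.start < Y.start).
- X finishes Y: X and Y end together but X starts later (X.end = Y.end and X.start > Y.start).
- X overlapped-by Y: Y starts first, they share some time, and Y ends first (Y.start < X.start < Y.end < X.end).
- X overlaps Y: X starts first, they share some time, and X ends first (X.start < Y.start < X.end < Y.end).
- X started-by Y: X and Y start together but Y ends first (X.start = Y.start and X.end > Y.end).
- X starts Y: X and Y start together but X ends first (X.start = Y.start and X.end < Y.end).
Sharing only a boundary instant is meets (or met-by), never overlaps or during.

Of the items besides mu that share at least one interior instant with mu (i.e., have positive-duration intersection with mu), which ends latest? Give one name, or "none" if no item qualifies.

gamma

Target mu = [Wed 02:00, Sat 10:00].
alpha [Fri 04:00, Fri 18:00] → during → candidate.
beta [Mon 15:00, Wed 21:00] → overlaps → candidate.
delta [Thu 10:00, Sat 22:00] → overlapped-by → candidate.
epsilon [Mon 17:00, Mon 22:00] → before → excluded.
eta [Wed 02:00, Thu 18:00] → starts → candidate.
gamma [Sat 07:00, Sun 15:00] → overlapped-by → candidate.
iota [Wed 05:00, Wed 09:00] → during → candidate.
lambda [Tue 23:00, Wed 21:00] → overlaps → candidate.
theta [Tue 23:00, Wed 05:00] → overlaps → candidate.
zeta [Thu 03:00, Sat 03:00] → during → candidate.
Among candidates, latest end is Sun 15:00 → gamma.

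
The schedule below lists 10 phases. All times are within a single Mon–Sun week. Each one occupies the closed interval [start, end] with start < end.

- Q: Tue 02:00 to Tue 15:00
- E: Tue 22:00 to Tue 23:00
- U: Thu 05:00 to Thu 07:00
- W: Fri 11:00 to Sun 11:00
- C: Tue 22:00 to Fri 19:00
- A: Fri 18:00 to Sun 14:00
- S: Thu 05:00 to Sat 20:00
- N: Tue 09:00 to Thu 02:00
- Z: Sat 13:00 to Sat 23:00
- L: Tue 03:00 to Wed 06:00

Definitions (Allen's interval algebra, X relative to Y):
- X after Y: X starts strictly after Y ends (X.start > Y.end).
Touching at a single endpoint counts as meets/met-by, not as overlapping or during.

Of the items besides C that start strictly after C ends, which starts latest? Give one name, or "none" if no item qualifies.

Target C = [Tue 22:00, Fri 19:00].
A [Fri 18:00, Sun 14:00] → overlapped-by → excluded.
E [Tue 22:00, Tue 23:00] → starts → excluded.
L [Tue 03:00, Wed 06:00] → overlaps → excluded.
N [Tue 09:00, Thu 02:00] → overlaps → excluded.
Q [Tue 02:00, Tue 15:00] → before → excluded.
S [Thu 05:00, Sat 20:00] → overlapped-by → excluded.
U [Thu 05:00, Thu 07:00] → during → excluded.
W [Fri 11:00, Sun 11:00] → overlapped-by → excluded.
Z [Sat 13:00, Sat 23:00] → after → candidate.
Among candidates, latest start is Sat 13:00 → Z.

Z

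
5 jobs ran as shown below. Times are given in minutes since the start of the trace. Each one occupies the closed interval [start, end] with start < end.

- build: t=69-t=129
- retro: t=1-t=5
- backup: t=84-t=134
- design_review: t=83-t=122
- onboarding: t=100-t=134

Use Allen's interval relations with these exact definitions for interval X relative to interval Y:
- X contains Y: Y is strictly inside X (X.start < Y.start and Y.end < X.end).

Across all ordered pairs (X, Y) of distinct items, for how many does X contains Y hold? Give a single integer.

Checking all 20 ordered pairs for relation 'contains'; matching pairs in alphabetical order:
(build, design_review): build contains design_review ✓
Count: 1.

1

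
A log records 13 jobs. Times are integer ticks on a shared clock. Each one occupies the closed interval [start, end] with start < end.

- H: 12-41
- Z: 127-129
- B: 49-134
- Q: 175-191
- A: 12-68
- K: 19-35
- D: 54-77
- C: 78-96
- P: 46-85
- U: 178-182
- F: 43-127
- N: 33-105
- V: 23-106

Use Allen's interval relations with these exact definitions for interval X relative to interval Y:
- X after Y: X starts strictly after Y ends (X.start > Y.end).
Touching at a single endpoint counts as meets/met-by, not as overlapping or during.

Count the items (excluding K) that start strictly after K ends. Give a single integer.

8

Target K = [19, 35].
A [12, 68] → contains → no.
B [49, 134] → after → counts.
C [78, 96] → after → counts.
D [54, 77] → after → counts.
F [43, 127] → after → counts.
H [12, 41] → contains → no.
N [33, 105] → overlapped-by → no.
P [46, 85] → after → counts.
Q [175, 191] → after → counts.
U [178, 182] → after → counts.
V [23, 106] → overlapped-by → no.
Z [127, 129] → after → counts.
Total: 8.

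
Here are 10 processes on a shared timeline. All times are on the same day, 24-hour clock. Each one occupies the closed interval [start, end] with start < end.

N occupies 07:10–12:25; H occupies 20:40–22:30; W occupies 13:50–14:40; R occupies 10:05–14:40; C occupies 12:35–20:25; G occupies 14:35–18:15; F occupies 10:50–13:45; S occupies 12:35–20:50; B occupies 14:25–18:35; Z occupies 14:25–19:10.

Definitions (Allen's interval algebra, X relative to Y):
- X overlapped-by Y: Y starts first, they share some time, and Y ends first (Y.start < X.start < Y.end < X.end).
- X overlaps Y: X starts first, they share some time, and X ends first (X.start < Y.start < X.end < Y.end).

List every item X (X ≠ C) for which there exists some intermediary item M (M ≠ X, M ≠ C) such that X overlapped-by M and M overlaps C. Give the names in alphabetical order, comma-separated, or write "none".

B, G, S, Z

Target C = [12:35, 20:25].
Intermediaries M with M overlaps C: F, R.
Via F — items with X overlapped-by F: S.
Via R — items with X overlapped-by R: B, G, S, Z.
Union: B, G, S, Z.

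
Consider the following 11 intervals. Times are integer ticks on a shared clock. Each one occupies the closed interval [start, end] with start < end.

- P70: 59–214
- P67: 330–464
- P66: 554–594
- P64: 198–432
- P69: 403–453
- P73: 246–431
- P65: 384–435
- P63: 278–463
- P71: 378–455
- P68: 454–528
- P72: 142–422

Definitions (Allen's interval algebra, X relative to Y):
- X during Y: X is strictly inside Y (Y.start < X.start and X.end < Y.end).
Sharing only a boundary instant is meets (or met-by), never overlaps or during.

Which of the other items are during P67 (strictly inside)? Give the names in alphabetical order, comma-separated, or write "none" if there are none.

P65, P69, P71

Target P67 = [330, 464].
P63 [278, 463] → overlaps → no.
P64 [198, 432] → overlaps → no.
P65 [384, 435] → during → yes.
P66 [554, 594] → after → no.
P68 [454, 528] → overlapped-by → no.
P69 [403, 453] → during → yes.
P70 [59, 214] → before → no.
P71 [378, 455] → during → yes.
P72 [142, 422] → overlaps → no.
P73 [246, 431] → overlaps → no.
Result: P65, P69, P71.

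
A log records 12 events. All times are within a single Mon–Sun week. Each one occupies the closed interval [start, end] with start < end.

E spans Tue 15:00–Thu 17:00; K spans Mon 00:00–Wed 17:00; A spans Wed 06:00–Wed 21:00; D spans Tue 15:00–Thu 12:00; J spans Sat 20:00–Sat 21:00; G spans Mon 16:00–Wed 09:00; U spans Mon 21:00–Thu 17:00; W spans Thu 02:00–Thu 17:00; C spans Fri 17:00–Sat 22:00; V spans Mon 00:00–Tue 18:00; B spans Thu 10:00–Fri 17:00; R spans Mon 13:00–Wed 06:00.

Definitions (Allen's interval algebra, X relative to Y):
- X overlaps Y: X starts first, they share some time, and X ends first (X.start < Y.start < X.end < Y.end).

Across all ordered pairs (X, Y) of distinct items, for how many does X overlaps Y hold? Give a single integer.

Checking all 132 ordered pairs for relation 'overlaps'; matching pairs in alphabetical order:
(D, B): D overlaps B ✓
(D, W): D overlaps W ✓
(E, B): E overlaps B ✓
(G, A): G overlaps A ✓
(G, D): G overlaps D ✓
(G, E): G overlaps E ✓
(G, U): G overlaps U ✓
(K, A): K overlaps A ✓
(K, D): K overlaps D ✓
(K, E): K overlaps E ✓
(K, U): K overlaps U ✓
(R, D): R overlaps D ✓
(R, E): R overlaps E ✓
(R, G): R overlaps G ✓
(R, U): R overlaps U ✓
(U, B): U overlaps B ✓
(V, D): V overlaps D ✓
(V, E): V overlaps E ✓
(V, G): V overlaps G ✓
(V, R): V overlaps R ✓
(V, U): V overlaps U ✓
(W, B): W overlaps B ✓
Count: 22.

22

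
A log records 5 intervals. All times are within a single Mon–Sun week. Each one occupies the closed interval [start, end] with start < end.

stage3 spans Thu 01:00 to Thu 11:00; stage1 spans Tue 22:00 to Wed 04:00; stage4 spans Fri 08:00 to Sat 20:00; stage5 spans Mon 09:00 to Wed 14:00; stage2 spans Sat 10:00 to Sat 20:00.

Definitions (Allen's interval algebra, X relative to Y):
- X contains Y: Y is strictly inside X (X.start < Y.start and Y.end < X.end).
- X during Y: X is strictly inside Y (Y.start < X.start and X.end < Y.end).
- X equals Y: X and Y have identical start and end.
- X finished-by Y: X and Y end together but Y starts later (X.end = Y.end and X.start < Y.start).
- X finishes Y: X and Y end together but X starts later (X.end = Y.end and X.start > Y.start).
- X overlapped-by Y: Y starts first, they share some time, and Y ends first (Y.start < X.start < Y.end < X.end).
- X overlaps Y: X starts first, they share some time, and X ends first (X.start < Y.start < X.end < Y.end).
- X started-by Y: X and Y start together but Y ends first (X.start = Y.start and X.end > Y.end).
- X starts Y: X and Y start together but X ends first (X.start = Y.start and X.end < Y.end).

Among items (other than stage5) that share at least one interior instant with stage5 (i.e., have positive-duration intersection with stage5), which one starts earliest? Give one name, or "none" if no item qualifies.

stage1

Target stage5 = [Mon 09:00, Wed 14:00].
stage1 [Tue 22:00, Wed 04:00] → during → candidate.
stage2 [Sat 10:00, Sat 20:00] → after → excluded.
stage3 [Thu 01:00, Thu 11:00] → after → excluded.
stage4 [Fri 08:00, Sat 20:00] → after → excluded.
Among candidates, earliest start is Tue 22:00 → stage1.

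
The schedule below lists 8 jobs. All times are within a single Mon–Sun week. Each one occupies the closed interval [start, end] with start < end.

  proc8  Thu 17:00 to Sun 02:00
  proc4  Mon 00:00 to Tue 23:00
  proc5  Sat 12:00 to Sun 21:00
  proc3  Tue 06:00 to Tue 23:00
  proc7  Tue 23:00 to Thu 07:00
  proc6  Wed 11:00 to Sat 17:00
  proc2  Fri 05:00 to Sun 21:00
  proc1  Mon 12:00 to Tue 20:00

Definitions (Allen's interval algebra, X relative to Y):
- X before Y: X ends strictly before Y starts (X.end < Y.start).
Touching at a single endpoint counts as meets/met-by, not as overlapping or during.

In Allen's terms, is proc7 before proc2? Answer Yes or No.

proc7 = [Tue 23:00, Thu 07:00], proc2 = [Fri 05:00, Sun 21:00].
Actual relation of proc7 to proc2: before.
Asked whether 'before' holds → Yes.

Yes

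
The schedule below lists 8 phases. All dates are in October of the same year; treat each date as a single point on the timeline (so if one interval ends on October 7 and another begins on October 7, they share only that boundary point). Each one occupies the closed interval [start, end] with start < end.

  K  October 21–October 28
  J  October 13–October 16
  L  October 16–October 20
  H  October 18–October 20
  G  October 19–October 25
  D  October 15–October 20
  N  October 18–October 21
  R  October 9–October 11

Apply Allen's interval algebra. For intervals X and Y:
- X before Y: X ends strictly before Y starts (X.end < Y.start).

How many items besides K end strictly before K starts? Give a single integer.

Target K = [October 21, October 28].
D [October 15, October 20] → before → counts.
G [October 19, October 25] → overlaps → no.
H [October 18, October 20] → before → counts.
J [October 13, October 16] → before → counts.
L [October 16, October 20] → before → counts.
N [October 18, October 21] → meets → no.
R [October 9, October 11] → before → counts.
Total: 5.

5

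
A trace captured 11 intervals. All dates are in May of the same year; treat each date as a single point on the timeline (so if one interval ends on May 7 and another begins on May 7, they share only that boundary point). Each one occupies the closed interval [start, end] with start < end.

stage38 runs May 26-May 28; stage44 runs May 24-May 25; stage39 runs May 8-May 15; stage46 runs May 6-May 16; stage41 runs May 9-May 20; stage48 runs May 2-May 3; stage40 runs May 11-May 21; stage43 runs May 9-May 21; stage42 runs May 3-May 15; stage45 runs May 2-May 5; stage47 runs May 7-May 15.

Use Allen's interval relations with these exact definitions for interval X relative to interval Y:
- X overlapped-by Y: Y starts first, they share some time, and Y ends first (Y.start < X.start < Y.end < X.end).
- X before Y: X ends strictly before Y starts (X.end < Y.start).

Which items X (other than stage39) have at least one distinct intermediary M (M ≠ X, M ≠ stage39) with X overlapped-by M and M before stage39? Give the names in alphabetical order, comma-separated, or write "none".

Target stage39 = [May 8, May 15].
Intermediaries M with M before stage39: stage45, stage48.
Via stage45 — items with X overlapped-by stage45: stage42.
Via stage48 — items with X overlapped-by stage48: none.
Union: stage42.

stage42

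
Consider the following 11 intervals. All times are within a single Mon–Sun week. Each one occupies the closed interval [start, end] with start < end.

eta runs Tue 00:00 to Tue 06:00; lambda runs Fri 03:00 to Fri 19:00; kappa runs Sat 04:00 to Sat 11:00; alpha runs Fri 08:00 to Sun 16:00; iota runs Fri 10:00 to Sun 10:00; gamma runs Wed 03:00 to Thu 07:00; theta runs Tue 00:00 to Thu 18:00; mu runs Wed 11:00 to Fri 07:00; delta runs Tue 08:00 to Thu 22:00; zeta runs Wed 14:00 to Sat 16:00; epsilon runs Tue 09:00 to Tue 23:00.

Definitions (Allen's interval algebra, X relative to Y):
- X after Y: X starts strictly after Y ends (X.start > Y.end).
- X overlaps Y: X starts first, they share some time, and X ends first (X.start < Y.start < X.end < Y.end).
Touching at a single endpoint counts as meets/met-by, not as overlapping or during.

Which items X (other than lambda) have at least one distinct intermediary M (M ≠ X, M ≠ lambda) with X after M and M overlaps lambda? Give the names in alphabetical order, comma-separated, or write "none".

Target lambda = [Fri 03:00, Fri 19:00].
Intermediaries M with M overlaps lambda: mu.
Via mu — items with X after mu: alpha, iota, kappa.
Union: alpha, iota, kappa.

alpha, iota, kappa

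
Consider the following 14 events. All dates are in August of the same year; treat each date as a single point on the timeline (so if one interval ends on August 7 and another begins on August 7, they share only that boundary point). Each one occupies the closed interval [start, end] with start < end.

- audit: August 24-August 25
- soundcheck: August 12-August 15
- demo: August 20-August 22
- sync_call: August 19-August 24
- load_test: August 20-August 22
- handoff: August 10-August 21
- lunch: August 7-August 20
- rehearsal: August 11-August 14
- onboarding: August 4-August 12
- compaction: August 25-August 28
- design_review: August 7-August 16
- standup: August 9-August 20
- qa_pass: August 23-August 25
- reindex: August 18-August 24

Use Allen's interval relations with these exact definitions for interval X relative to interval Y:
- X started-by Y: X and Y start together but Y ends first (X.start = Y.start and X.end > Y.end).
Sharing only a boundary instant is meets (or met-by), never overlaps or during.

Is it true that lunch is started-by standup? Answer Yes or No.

No

lunch = [August 7, August 20], standup = [August 9, August 20].
Actual relation of lunch to standup: finished-by.
Asked whether 'started-by' holds → No.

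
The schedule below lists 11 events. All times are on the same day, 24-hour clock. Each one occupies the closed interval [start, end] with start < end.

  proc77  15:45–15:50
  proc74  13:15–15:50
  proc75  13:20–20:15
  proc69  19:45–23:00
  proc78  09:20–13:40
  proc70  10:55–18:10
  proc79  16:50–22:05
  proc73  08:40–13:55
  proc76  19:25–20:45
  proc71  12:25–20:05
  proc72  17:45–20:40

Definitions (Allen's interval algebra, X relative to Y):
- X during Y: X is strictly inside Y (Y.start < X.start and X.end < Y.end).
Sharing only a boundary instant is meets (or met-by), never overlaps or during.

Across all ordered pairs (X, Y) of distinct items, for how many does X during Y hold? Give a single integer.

8

Checking all 110 ordered pairs for relation 'during'; matching pairs in alphabetical order:
(proc72, proc79): proc72 during proc79 ✓
(proc74, proc70): proc74 during proc70 ✓
(proc74, proc71): proc74 during proc71 ✓
(proc76, proc79): proc76 during proc79 ✓
(proc77, proc70): proc77 during proc70 ✓
(proc77, proc71): proc77 during proc71 ✓
(proc77, proc75): proc77 during proc75 ✓
(proc78, proc73): proc78 during proc73 ✓
Count: 8.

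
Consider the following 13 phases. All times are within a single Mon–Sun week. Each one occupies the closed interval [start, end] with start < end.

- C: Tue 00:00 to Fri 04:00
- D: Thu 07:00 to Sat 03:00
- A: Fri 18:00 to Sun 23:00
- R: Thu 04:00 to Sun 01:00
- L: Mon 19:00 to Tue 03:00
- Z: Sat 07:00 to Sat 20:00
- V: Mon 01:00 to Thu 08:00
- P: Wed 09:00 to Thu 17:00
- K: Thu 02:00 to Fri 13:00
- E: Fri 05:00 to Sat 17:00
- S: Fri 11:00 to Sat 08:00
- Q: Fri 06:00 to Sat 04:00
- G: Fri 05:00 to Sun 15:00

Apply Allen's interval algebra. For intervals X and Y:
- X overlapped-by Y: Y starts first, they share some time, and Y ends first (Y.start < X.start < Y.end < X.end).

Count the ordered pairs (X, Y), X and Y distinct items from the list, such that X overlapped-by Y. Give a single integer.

Checking all 156 ordered pairs for relation 'overlapped-by'; matching pairs in alphabetical order:
(A, D): A overlapped-by D ✓
(A, E): A overlapped-by E ✓
(A, G): A overlapped-by G ✓
(A, Q): A overlapped-by Q ✓
(A, R): A overlapped-by R ✓
(A, S): A overlapped-by S ✓
(C, L): C overlapped-by L ✓
(C, V): C overlapped-by V ✓
(D, C): D overlapped-by C ✓
(D, K): D overlapped-by K ✓
(D, P): D overlapped-by P ✓
(D, V): D overlapped-by V ✓
(E, D): E overlapped-by D ✓
(E, K): E overlapped-by K ✓
(G, D): G overlapped-by D ✓
(G, K): G overlapped-by K ✓
(G, R): G overlapped-by R ✓
(K, C): K overlapped-by C ✓
(K, P): K overlapped-by P ✓
(K, V): K overlapped-by V ✓
(P, V): P overlapped-by V ✓
(Q, D): Q overlapped-by D ✓
(Q, K): Q overlapped-by K ✓
(R, C): R overlapped-by C ✓
... plus 8 further pairs not listed.
Count: 32.

32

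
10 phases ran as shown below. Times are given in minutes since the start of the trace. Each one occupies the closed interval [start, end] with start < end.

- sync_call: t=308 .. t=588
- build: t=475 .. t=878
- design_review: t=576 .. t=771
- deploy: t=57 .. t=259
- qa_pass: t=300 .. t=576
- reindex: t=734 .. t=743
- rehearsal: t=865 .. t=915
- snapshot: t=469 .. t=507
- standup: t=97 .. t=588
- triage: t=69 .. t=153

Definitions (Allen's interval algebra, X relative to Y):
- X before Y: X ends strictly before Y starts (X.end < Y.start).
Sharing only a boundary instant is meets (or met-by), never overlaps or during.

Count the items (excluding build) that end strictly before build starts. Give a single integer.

Target build = [t=475, t=878].
deploy [t=57, t=259] → before → counts.
design_review [t=576, t=771] → during → no.
qa_pass [t=300, t=576] → overlaps → no.
rehearsal [t=865, t=915] → overlapped-by → no.
reindex [t=734, t=743] → during → no.
snapshot [t=469, t=507] → overlaps → no.
standup [t=97, t=588] → overlaps → no.
sync_call [t=308, t=588] → overlaps → no.
triage [t=69, t=153] → before → counts.
Total: 2.

2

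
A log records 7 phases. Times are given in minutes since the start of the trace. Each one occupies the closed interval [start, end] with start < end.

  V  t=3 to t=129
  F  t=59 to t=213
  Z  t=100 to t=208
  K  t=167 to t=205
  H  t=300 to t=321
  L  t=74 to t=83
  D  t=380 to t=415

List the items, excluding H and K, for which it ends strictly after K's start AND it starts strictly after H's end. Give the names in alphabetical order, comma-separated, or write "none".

D

Conditions: its end is strictly after K's start (X.end > t=167) AND its start is strictly after H's end (X.start > t=321).
D: end t=415 > t=167? ✓; start t=380 > t=321? ✓ → yes.
F: end t=213 > t=167? ✓; start t=59 > t=321? ✗ → no.
L: end t=83 > t=167? ✗; start t=74 > t=321? ✗ → no.
V: end t=129 > t=167? ✗; start t=3 > t=321? ✗ → no.
Z: end t=208 > t=167? ✓; start t=100 > t=321? ✗ → no.
Result: D.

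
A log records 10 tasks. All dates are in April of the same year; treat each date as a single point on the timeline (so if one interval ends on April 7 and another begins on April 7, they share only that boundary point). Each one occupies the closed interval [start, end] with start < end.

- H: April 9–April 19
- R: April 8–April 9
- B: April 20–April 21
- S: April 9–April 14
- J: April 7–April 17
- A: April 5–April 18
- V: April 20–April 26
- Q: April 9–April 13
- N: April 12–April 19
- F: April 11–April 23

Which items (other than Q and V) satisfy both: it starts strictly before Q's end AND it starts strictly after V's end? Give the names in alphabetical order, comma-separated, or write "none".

Conditions: its start is strictly before Q's end (X.start < April 13) AND its start is strictly after V's end (X.start > April 26).
A: start April 5 < April 13? ✓; start April 5 > April 26? ✗ → no.
B: start April 20 < April 13? ✗; start April 20 > April 26? ✗ → no.
F: start April 11 < April 13? ✓; start April 11 > April 26? ✗ → no.
H: start April 9 < April 13? ✓; start April 9 > April 26? ✗ → no.
J: start April 7 < April 13? ✓; start April 7 > April 26? ✗ → no.
N: start April 12 < April 13? ✓; start April 12 > April 26? ✗ → no.
R: start April 8 < April 13? ✓; start April 8 > April 26? ✗ → no.
S: start April 9 < April 13? ✓; start April 9 > April 26? ✗ → no.
Result: none.

none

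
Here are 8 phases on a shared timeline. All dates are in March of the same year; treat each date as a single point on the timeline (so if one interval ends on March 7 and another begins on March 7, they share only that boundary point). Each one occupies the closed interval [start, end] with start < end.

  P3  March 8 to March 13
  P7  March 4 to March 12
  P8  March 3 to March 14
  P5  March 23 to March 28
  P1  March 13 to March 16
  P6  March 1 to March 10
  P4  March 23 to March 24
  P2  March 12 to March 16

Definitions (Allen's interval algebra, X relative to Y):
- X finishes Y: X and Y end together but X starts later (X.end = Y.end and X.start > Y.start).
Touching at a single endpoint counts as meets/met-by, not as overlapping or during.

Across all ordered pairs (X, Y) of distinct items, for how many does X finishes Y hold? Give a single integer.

1

Checking all 56 ordered pairs for relation 'finishes'; matching pairs in alphabetical order:
(P1, P2): P1 finishes P2 ✓
Count: 1.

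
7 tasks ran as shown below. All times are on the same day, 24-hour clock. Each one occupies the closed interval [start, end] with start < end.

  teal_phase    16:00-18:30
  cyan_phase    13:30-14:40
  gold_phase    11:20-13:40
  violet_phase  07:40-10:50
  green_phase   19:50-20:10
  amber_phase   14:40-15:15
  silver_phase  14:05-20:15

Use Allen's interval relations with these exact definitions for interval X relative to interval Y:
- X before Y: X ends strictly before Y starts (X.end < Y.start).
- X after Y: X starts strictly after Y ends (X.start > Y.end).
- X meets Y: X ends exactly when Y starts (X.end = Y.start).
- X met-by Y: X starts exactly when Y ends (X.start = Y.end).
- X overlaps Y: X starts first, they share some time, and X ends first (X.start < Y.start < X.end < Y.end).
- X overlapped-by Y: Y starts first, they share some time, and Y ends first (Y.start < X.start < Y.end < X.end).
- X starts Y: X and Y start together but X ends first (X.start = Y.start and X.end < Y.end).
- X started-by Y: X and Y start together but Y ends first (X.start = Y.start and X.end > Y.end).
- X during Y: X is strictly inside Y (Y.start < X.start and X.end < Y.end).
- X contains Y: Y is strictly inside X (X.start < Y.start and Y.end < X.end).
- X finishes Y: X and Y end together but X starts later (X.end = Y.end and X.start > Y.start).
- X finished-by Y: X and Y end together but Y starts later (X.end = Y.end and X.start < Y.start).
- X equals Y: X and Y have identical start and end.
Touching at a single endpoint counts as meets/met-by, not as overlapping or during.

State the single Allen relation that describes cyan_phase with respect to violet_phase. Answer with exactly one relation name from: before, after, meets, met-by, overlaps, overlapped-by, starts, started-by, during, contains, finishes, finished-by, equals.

cyan_phase = [13:30, 14:40]; violet_phase = [07:40, 10:50].
Compare endpoints: cyan_phase.start > violet_phase.start, cyan_phase.start > violet_phase.end, cyan_phase.end > violet_phase.start, cyan_phase.end > violet_phase.end.
That pattern is 'after'.

after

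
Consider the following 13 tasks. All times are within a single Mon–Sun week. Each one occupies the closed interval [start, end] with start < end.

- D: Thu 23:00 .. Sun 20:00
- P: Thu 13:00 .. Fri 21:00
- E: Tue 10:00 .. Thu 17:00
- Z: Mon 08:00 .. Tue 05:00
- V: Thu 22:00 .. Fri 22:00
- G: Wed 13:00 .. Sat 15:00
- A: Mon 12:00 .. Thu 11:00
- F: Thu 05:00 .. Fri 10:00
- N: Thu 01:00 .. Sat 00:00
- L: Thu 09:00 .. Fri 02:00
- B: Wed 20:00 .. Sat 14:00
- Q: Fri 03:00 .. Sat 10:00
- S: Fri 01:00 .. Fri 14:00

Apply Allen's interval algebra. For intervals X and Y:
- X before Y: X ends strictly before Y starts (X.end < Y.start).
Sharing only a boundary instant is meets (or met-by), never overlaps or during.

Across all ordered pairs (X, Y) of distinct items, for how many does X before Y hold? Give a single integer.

Checking all 156 ordered pairs for relation 'before'; matching pairs in alphabetical order:
(A, D): A before D ✓
(A, P): A before P ✓
(A, Q): A before Q ✓
(A, S): A before S ✓
(A, V): A before V ✓
(E, D): E before D ✓
(E, Q): E before Q ✓
(E, S): E before S ✓
(E, V): E before V ✓
(L, Q): L before Q ✓
(Z, B): Z before B ✓
(Z, D): Z before D ✓
(Z, E): Z before E ✓
(Z, F): Z before F ✓
(Z, G): Z before G ✓
(Z, L): Z before L ✓
(Z, N): Z before N ✓
(Z, P): Z before P ✓
(Z, Q): Z before Q ✓
(Z, S): Z before S ✓
(Z, V): Z before V ✓
Count: 21.

21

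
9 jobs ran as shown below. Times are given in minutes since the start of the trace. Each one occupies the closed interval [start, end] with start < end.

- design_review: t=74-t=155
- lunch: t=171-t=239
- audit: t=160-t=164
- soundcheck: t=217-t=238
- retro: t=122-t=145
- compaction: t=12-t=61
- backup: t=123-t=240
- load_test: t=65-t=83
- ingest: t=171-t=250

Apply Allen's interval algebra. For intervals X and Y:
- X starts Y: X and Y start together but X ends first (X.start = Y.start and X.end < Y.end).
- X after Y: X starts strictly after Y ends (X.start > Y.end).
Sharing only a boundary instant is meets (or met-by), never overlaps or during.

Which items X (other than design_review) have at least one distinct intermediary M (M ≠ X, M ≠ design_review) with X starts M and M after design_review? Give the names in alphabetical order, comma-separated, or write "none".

lunch

Target design_review = [t=74, t=155].
Intermediaries M with M after design_review: audit, ingest, lunch, soundcheck.
Via audit — items with X starts audit: none.
Via ingest — items with X starts ingest: lunch.
Via lunch — items with X starts lunch: none.
Via soundcheck — items with X starts soundcheck: none.
Union: lunch.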